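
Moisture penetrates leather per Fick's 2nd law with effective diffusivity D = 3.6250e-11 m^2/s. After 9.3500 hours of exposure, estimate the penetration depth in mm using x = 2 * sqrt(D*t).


t = 9.3500 hr * 3600 = 33660.0000 s
D * t = 3.6250e-11 * 33660.0000 = 1.2202e-06
x = 2 * sqrt(D*t) = 2 * sqrt(1.2202e-06) = 0.00220923 m = 2.2092 mm


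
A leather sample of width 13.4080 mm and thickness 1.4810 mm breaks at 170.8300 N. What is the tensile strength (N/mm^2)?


Formula: TS = force / (width * thickness)
Substituting: TS = 170.8300 / (13.4080 * 1.4810)
Result: 8.6029 N/mm^2


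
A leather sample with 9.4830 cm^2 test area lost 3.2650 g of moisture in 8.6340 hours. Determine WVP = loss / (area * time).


Formula: WVP = loss / (area * time)
Substituting: WVP = 3.2650 / (9.4830 * 8.6340)
Result: 0.0398773 g/(cm^2*hr)


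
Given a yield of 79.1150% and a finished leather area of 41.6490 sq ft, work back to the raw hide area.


Formula: raw = finished * 100 / yield
Substituting: raw = 41.6490 * 100 / 79.1150
Result: 52.6436 sq ft


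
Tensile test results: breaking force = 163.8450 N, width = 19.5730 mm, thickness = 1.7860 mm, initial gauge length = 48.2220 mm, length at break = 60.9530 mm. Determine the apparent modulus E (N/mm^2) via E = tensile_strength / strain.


TS = F / (w * t) = 163.8450 / (19.5730 * 1.7860) = 4.6870 N/mm^2
strain = (Lf - L0) / L0 = (60.9530 - 48.2220) / 48.2220 = 0.2640
E = TS / strain = 4.6870 / 0.2640 = 17.7532 N/mm^2


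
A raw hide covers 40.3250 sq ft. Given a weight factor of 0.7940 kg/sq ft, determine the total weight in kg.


Formula: Weight = area * weight_per_sqft
Substituting: Weight = 40.3250 * 0.7940
Result: 32.0181 kg


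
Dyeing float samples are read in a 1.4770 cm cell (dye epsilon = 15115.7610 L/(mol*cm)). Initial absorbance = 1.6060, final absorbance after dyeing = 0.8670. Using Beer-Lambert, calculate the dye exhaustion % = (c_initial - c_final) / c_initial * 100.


c_initial = A_i / (epsilon * l) = 1.6060 / (15115.7610 * 1.4770) = 7.1934e-05 mol/L
c_final = A_f / (epsilon * l) = 0.8670 / (15115.7610 * 1.4770) = 3.8834e-05 mol/L
Exhaustion = (c_initial - c_final) / c_initial * 100 = (7.1934e-05 - 3.8834e-05) / 7.1934e-05 * 100 = 46.0149 %


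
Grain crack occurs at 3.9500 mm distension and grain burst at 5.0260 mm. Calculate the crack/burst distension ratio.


Formula: Ratio = crack / burst
Substituting: Ratio = 3.9500 / 5.0260
Result: 0.7859


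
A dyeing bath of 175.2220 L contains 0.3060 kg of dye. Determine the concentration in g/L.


Formula: Conc = dye_mass(kg) / volume(L) * 1000
Substituting: Conc = 0.3060 / 175.2220 * 1000
Result: 1.7464 g/L


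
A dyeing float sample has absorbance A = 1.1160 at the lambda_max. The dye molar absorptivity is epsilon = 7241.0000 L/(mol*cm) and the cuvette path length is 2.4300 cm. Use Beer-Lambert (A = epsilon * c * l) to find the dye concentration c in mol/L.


Formula: c = A / (epsilon * l)
Substituting: c = 1.1160 / (7241.0000 * 2.4300)
Result: 6.3425e-05 mol/L


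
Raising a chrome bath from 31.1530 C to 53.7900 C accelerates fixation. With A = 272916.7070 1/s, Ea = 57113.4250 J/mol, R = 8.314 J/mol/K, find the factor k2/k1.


T1 = 31.1530 + 273.15 = 304.3030 K; T2 = 53.7900 + 273.15 = 326.9400 K
k1 = A * exp(-Ea/(R*T1)) = 272916.7070 * exp(-57113.4250/(8.314*304.3030)) = 4.2851e-05 1/s
k2 = A * exp(-Ea/(R*T2)) = 272916.7070 * exp(-57113.4250/(8.314*326.9400)) = 2.0454e-04 1/s
k2/k1 = 2.0454e-04 / 4.2851e-05 = 4.7734


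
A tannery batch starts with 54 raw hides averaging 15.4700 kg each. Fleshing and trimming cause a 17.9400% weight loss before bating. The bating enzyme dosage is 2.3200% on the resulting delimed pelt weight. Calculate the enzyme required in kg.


Total_raw = N * avg_wt = 54 * 15.4700 = 835.3800 kg
Substrate = Total_raw * (1 - loss/100) = 835.3800 * (1 - 17.9400/100) = 685.5128 kg
Enzyme = Substrate * pct / 100 = 685.5128 * 2.3200 / 100 = 15.9039 kg


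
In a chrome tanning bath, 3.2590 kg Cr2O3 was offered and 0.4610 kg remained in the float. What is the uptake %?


Formula: Uptake = (offered - residual) / offered * 100
Substituting: Uptake = (3.2590 - 0.4610) / 3.2590 * 100
Result: 85.8546 %


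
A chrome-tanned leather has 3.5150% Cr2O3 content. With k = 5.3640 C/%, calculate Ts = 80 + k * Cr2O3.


Formula: Ts = 80 + k * Cr2O3
Substituting: Ts = 80 + 5.3640 * 3.5150
Result: 98.8545 C


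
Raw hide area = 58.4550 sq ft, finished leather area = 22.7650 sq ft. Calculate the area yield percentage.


Formula: Yield = finished / raw * 100
Substituting: Yield = 22.7650 / 58.4550 * 100
Result: 38.9445 %


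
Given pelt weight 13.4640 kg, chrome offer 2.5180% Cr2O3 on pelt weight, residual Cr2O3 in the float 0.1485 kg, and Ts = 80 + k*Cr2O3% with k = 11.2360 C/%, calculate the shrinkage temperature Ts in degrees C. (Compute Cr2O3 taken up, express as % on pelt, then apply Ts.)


Offered = pelt * offer_pct / 100 = 13.4640 * 2.5180 / 100 = 0.3390 kg
Uptake = offered - residual = 0.3390 - 0.1485 = 0.1905 kg
Cr2O3% on pelt = uptake / pelt * 100 = 0.1905 / 13.4640 * 100 = 1.4151 %
Ts = 80 + k * Cr2O3% = 80 + 11.2360 * 1.4151 = 95.8996 C


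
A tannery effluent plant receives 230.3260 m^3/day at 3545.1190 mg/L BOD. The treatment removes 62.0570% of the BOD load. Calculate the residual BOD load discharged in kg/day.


Load_in = volume * conc / 1000 = 230.3260 * 3545.1190 / 1000 = 816.5331 kg/day
Removed = Load_in * eff / 100 = 816.5331 * 62.0570 / 100 = 506.7159 kg/day
Load_out = Load_in - Removed = 816.5331 - 506.7159 = 309.8171 kg/day


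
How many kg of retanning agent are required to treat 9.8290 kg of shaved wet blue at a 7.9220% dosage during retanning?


Formula: Retan = substrate * pct / 100
Substituting: Retan = 9.8290 * 7.9220 / 100
Result: 0.7787 kg


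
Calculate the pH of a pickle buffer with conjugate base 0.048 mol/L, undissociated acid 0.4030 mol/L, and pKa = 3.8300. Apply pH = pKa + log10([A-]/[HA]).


ratio = [A-] / [HA] = 0.048 / 0.4030 = 0.1191
log10(ratio) = -0.9241
pH = pKa + log10(ratio) = 3.8300 - 0.9241 = 2.9059


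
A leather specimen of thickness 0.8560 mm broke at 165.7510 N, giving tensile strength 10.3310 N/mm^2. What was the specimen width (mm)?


Formula: w = F / (TS * t)
Substituting: w = 165.7510 / (10.3310 * 0.8560)
Result: 18.7430 mm


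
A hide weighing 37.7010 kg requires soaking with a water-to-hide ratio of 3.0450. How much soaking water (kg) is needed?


Formula: Water = hide_weight * ratio
Substituting: Water = 37.7010 * 3.0450
Result: 114.7995 kg


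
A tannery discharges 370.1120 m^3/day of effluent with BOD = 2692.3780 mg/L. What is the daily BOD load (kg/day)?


Formula: BOD_load = volume * conc / 1000
Substituting: BOD_load = 370.1120 * 2692.3780 / 1000
Result: 996.4814 kg/day


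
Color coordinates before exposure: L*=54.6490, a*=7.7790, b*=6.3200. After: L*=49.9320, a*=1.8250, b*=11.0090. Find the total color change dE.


dL = -4.7170, da = -5.9540, db = 4.6890
dE = sqrt((-4.7170)^2 + (-5.9540)^2 + 4.6890^2) = 8.9268


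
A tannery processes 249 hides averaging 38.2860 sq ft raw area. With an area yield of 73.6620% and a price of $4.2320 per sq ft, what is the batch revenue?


Raw_total = N * avg_area = 249 * 38.2860 = 9533.2140 sq ft
Finished = Raw_total * yield / 100 = 9533.2140 * 73.6620 / 100 = 7022.3561 sq ft
Value = Finished * price = 7022.3561 * 4.2320 = 29718.6110 $


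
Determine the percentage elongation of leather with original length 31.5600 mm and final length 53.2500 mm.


Formula: Elongation = (Lf - L0) / L0 * 100
Substituting: Elongation = (53.2500 - 31.5600) / 31.5600 * 100
Result: 68.7262 %


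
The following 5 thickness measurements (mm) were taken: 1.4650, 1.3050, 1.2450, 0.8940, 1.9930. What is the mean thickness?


Formula: Average = sum / n
Substituting: Average = 6.9020 / 5
Result: 1.3804 mm


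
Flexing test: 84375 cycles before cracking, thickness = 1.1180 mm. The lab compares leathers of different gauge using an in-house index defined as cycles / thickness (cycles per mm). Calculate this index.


Formula: Index = cycles / thickness
Substituting: Index = 84375 / 1.1180
Result: 75469.5886 cycles/mm


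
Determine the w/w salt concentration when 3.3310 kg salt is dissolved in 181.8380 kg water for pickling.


Formula: Conc = salt / (water + salt) * 100
Substituting: Conc = 3.3310 / (181.8380 + 3.3310) * 100
Result: 1.7989 %


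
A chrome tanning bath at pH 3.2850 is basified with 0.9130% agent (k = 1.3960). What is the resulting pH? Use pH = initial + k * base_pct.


Formula: pH_final = pH_initial + k * base_pct
Substituting: pH_final = 3.2850 + 1.3960 * 0.9130
Result: 4.5595


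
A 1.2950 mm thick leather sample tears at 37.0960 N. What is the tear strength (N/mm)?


Formula: Tear strength = force / thickness
Substituting: Tear strength = 37.0960 / 1.2950
Result: 28.6456 N/mm


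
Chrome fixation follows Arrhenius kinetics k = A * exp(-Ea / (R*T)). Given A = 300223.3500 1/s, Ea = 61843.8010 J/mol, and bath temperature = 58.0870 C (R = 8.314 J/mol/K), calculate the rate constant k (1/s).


T_K = T_C + 273.15 = 58.0870 + 273.15 = 331.2370 K
exponent = -Ea / (R * T_K) = -61843.8010 / (8.314 * 331.2370) = -22.4568
k = A * exp(exponent) = 300223.3500 * exp(-22.4568) = 5.3039e-05 1/s


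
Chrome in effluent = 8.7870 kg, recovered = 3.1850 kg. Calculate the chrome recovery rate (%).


Formula: Recovery = recovered / input * 100
Substituting: Recovery = 3.1850 / 8.7870 * 100
Result: 36.2467 %


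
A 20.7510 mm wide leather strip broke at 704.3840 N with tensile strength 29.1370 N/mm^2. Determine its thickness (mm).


Formula: t = F / (TS * w)
Substituting: t = 704.3840 / (29.1370 * 20.7510)
Result: 1.1650 mm


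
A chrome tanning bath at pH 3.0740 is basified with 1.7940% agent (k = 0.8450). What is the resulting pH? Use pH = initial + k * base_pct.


Formula: pH_final = pH_initial + k * base_pct
Substituting: pH_final = 3.0740 + 0.8450 * 1.7940
Result: 4.5899


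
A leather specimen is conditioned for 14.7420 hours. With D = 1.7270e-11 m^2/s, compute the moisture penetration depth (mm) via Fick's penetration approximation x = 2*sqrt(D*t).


t = 14.7420 hr * 3600 = 53071.2000 s
D * t = 1.7270e-11 * 53071.2000 = 9.1654e-07
x = 2 * sqrt(D*t) = 2 * sqrt(9.1654e-07) = 0.00191472 m = 1.9147 mm


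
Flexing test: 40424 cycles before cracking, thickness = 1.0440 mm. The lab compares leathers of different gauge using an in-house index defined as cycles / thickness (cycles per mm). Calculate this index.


Formula: Index = cycles / thickness
Substituting: Index = 40424 / 1.0440
Result: 38720.3065 cycles/mm


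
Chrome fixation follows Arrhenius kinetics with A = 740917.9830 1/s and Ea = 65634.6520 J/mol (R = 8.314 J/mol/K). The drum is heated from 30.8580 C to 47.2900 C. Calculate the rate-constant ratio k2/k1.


T1 = 30.8580 + 273.15 = 304.0080 K; T2 = 47.2900 + 273.15 = 320.4400 K
k1 = A * exp(-Ea/(R*T1)) = 740917.9830 * exp(-65634.6520/(8.314*304.0080)) = 3.9086e-06 1/s
k2 = A * exp(-Ea/(R*T2)) = 740917.9830 * exp(-65634.6520/(8.314*320.4400)) = 1.4803e-05 1/s
k2/k1 = 1.4803e-05 / 3.9086e-06 = 3.7872


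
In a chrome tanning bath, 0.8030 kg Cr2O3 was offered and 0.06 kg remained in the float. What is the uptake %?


Formula: Uptake = (offered - residual) / offered * 100
Substituting: Uptake = (0.8030 - 0.06) / 0.8030 * 100
Result: 92.5280 %


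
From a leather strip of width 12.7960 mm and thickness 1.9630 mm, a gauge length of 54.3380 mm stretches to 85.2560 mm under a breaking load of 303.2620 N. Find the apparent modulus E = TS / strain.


TS = F / (w * t) = 303.2620 / (12.7960 * 1.9630) = 12.0732 N/mm^2
strain = (Lf - L0) / L0 = (85.2560 - 54.3380) / 54.3380 = 0.5690
E = TS / strain = 12.0732 / 0.5690 = 21.2186 N/mm^2


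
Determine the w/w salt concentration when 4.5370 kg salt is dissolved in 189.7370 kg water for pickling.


Formula: Conc = salt / (water + salt) * 100
Substituting: Conc = 4.5370 / (189.7370 + 4.5370) * 100
Result: 2.3354 %


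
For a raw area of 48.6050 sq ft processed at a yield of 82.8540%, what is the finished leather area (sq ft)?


Formula: finished = raw * yield / 100
Substituting: finished = 48.6050 * 82.8540 / 100
Result: 40.2712 sq ft


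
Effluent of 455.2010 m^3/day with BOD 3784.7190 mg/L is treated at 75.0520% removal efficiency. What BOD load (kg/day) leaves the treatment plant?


Load_in = volume * conc / 1000 = 455.2010 * 3784.7190 / 1000 = 1722.8079 kg/day
Removed = Load_in * eff / 100 = 1722.8079 * 75.0520 / 100 = 1293.0018 kg/day
Load_out = Load_in - Removed = 1722.8079 - 1293.0018 = 429.8061 kg/day


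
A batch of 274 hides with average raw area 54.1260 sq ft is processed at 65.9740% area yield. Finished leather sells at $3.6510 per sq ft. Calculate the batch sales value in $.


Raw_total = N * avg_area = 274 * 54.1260 = 14830.5240 sq ft
Finished = Raw_total * yield / 100 = 14830.5240 * 65.9740 / 100 = 9784.2899 sq ft
Value = Finished * price = 9784.2899 * 3.6510 = 35722.4424 $


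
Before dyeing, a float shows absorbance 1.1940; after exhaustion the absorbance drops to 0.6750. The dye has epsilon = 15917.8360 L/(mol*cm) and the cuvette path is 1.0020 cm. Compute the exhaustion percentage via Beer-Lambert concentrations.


c_initial = A_i / (epsilon * l) = 1.1940 / (15917.8360 * 1.0020) = 7.4860e-05 mol/L
c_final = A_f / (epsilon * l) = 0.6750 / (15917.8360 * 1.0020) = 4.2321e-05 mol/L
Exhaustion = (c_initial - c_final) / c_initial * 100 = (7.4860e-05 - 4.2321e-05) / 7.4860e-05 * 100 = 43.4673 %


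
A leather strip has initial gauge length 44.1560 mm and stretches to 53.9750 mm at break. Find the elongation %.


Formula: Elongation = (Lf - L0) / L0 * 100
Substituting: Elongation = (53.9750 - 44.1560) / 44.1560 * 100
Result: 22.2371 %


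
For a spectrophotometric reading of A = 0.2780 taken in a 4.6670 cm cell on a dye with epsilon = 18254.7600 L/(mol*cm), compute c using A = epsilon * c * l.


Formula: c = A / (epsilon * l)
Substituting: c = 0.2780 / (18254.7600 * 4.6670)
Result: 3.2631e-06 mol/L


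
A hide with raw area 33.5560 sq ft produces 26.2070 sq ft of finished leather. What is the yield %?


Formula: Yield = finished / raw * 100
Substituting: Yield = 26.2070 / 33.5560 * 100
Result: 78.0993 %


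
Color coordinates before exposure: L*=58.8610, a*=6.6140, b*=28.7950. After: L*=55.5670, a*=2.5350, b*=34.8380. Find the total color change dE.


dL = -3.2940, da = -4.0790, db = 6.0430
dE = sqrt((-3.2940)^2 + (-4.0790)^2 + 6.0430^2) = 8.0004


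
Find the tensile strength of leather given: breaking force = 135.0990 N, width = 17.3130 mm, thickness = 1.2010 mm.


Formula: TS = force / (width * thickness)
Substituting: TS = 135.0990 / (17.3130 * 1.2010)
Result: 6.4974 N/mm^2


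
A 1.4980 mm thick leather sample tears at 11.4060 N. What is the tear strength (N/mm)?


Formula: Tear strength = force / thickness
Substituting: Tear strength = 11.4060 / 1.4980
Result: 7.6142 N/mm


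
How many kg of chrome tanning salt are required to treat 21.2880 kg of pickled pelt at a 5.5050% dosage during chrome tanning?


Formula: Chrome = substrate * pct / 100
Substituting: Chrome = 21.2880 * 5.5050 / 100
Result: 1.1719 kg


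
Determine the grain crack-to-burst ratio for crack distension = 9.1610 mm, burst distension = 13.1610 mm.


Formula: Ratio = crack / burst
Substituting: Ratio = 9.1610 / 13.1610
Result: 0.6961


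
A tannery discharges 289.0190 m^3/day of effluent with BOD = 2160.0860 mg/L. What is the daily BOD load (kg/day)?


Formula: BOD_load = volume * conc / 1000
Substituting: BOD_load = 289.0190 * 2160.0860 / 1000
Result: 624.3059 kg/day


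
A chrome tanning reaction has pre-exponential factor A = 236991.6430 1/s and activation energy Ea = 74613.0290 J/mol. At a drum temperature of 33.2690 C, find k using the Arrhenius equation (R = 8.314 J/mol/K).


T_K = T_C + 273.15 = 33.2690 + 273.15 = 306.4190 K
exponent = -Ea / (R * T_K) = -74613.0290 / (8.314 * 306.4190) = -29.2879
k = A * exp(exponent) = 236991.6430 * exp(-29.2879) = 4.5200e-08 1/s


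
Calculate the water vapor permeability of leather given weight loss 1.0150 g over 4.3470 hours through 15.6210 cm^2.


Formula: WVP = loss / (area * time)
Substituting: WVP = 1.0150 / (15.6210 * 4.3470)
Result: 0.0149475 g/(cm^2*hr)


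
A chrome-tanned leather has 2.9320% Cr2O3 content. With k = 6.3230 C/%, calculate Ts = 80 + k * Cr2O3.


Formula: Ts = 80 + k * Cr2O3
Substituting: Ts = 80 + 6.3230 * 2.9320
Result: 98.5390 C


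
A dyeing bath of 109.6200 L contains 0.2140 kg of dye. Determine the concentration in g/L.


Formula: Conc = dye_mass(kg) / volume(L) * 1000
Substituting: Conc = 0.2140 / 109.6200 * 1000
Result: 1.9522 g/L


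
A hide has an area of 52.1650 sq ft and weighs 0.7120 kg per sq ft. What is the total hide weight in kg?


Formula: Weight = area * weight_per_sqft
Substituting: Weight = 52.1650 * 0.7120
Result: 37.1415 kg


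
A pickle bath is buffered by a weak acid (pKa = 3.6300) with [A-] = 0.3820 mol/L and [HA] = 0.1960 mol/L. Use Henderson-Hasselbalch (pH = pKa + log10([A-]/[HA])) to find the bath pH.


ratio = [A-] / [HA] = 0.3820 / 0.1960 = 1.9490
log10(ratio) = 0.2898
pH = pKa + log10(ratio) = 3.6300 + 0.2898 = 3.9198


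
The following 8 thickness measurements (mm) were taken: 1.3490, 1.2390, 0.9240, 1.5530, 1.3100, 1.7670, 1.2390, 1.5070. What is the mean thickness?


Formula: Average = sum / n
Substituting: Average = 10.8880 / 8
Result: 1.3610 mm


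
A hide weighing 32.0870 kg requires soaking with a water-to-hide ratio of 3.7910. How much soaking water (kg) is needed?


Formula: Water = hide_weight * ratio
Substituting: Water = 32.0870 * 3.7910
Result: 121.6418 kg


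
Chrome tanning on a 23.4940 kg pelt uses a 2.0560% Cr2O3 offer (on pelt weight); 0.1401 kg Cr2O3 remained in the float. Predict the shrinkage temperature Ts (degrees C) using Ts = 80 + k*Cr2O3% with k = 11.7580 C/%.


Offered = pelt * offer_pct / 100 = 23.4940 * 2.0560 / 100 = 0.4830 kg
Uptake = offered - residual = 0.4830 - 0.1401 = 0.3429 kg
Cr2O3% on pelt = uptake / pelt * 100 = 0.3429 / 23.4940 * 100 = 1.4597 %
Ts = 80 + k * Cr2O3% = 80 + 11.7580 * 1.4597 = 97.1629 C


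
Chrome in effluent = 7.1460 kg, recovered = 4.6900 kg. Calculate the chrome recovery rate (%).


Formula: Recovery = recovered / input * 100
Substituting: Recovery = 4.6900 / 7.1460 * 100
Result: 65.6311 %


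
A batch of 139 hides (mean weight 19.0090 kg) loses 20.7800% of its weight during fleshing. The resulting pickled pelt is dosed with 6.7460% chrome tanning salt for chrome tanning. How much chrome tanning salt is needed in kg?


Total_raw = N * avg_wt = 139 * 19.0090 = 2642.2510 kg
Substrate = Total_raw * (1 - loss/100) = 2642.2510 * (1 - 20.7800/100) = 2093.1912 kg
Chrome = Substrate * pct / 100 = 2093.1912 * 6.7460 / 100 = 141.2067 kg


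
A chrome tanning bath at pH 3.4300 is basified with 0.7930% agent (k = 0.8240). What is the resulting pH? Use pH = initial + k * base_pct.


Formula: pH_final = pH_initial + k * base_pct
Substituting: pH_final = 3.4300 + 0.8240 * 0.7930
Result: 4.0834


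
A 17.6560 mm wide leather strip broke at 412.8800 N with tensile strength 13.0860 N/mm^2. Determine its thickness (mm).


Formula: t = F / (TS * w)
Substituting: t = 412.8800 / (13.0860 * 17.6560)
Result: 1.7870 mm


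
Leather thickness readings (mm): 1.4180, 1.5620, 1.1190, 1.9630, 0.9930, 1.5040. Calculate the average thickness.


Formula: Average = sum / n
Substituting: Average = 8.5590 / 6
Result: 1.4265 mm


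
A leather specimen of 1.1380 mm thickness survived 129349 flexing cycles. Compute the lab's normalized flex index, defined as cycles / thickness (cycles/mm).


Formula: Index = cycles / thickness
Substituting: Index = 129349 / 1.1380
Result: 113663.4446 cycles/mm


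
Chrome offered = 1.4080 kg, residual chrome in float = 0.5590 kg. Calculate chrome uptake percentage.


Formula: Uptake = (offered - residual) / offered * 100
Substituting: Uptake = (1.4080 - 0.5590) / 1.4080 * 100
Result: 60.2983 %


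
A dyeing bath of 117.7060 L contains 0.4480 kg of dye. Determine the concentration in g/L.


Formula: Conc = dye_mass(kg) / volume(L) * 1000
Substituting: Conc = 0.4480 / 117.7060 * 1000
Result: 3.8061 g/L


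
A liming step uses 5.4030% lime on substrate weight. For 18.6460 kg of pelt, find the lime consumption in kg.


Formula: Lime = substrate * pct / 100
Substituting: Lime = 18.6460 * 5.4030 / 100
Result: 1.0074 kg


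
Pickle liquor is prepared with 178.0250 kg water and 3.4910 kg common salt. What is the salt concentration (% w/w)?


Formula: Conc = salt / (water + salt) * 100
Substituting: Conc = 3.4910 / (178.0250 + 3.4910) * 100
Result: 1.9232 %


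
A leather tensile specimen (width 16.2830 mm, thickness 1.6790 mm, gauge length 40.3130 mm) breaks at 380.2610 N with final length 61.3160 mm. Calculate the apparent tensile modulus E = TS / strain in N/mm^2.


TS = F / (w * t) = 380.2610 / (16.2830 * 1.6790) = 13.9090 N/mm^2
strain = (Lf - L0) / L0 = (61.3160 - 40.3130) / 40.3130 = 0.5210
E = TS / strain = 13.9090 / 0.5210 = 26.6969 N/mm^2


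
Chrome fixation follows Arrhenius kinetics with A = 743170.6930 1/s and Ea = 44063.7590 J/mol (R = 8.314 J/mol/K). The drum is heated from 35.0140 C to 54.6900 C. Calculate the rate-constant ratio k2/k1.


T1 = 35.0140 + 273.15 = 308.1640 K; T2 = 54.6900 + 273.15 = 327.8400 K
k1 = A * exp(-Ea/(R*T1)) = 743170.6930 * exp(-44063.7590/(8.314*308.1640)) = 0.0252285 1/s
k2 = A * exp(-Ea/(R*T2)) = 743170.6930 * exp(-44063.7590/(8.314*327.8400)) = 0.0708224 1/s
k2/k1 = 0.0708224 / 0.0252285 = 2.8072


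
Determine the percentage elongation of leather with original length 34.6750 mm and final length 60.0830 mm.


Formula: Elongation = (Lf - L0) / L0 * 100
Substituting: Elongation = (60.0830 - 34.6750) / 34.6750 * 100
Result: 73.2747 %


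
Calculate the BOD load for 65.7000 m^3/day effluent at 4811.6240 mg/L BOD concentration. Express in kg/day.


Formula: BOD_load = volume * conc / 1000
Substituting: BOD_load = 65.7000 * 4811.6240 / 1000
Result: 316.1237 kg/day


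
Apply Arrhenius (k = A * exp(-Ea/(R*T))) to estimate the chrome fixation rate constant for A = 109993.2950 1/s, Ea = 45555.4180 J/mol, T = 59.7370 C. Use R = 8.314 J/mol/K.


T_K = T_C + 273.15 = 59.7370 + 273.15 = 332.8870 K
exponent = -Ea / (R * T_K) = -45555.4180 / (8.314 * 332.8870) = -16.4601
k = A * exp(exponent) = 109993.2950 * exp(-16.4601) = 0.00781311 1/s


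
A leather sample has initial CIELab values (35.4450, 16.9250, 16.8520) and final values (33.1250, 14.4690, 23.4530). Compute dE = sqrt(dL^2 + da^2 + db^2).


dL = -2.3200, da = -2.4560, db = 6.6010
dE = sqrt((-2.3200)^2 + (-2.4560)^2 + 6.6010^2) = 7.4154


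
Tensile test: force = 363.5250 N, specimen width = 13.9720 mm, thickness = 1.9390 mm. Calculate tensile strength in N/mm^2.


Formula: TS = force / (width * thickness)
Substituting: TS = 363.5250 / (13.9720 * 1.9390)
Result: 13.4183 N/mm^2


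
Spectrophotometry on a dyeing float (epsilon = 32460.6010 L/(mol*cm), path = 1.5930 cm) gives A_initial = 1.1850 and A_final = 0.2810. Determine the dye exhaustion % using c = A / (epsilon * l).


c_initial = A_i / (epsilon * l) = 1.1850 / (32460.6010 * 1.5930) = 2.2916e-05 mol/L
c_final = A_f / (epsilon * l) = 0.2810 / (32460.6010 * 1.5930) = 5.4342e-06 mol/L
Exhaustion = (c_initial - c_final) / c_initial * 100 = (2.2916e-05 - 5.4342e-06) / 2.2916e-05 * 100 = 76.2869 %


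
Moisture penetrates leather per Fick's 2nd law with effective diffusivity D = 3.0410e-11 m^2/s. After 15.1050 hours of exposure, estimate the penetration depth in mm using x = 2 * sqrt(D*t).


t = 15.1050 hr * 3600 = 54378.0000 s
D * t = 3.0410e-11 * 54378.0000 = 1.6536e-06
x = 2 * sqrt(D*t) = 2 * sqrt(1.6536e-06) = 0.00257187 m = 2.5719 mm


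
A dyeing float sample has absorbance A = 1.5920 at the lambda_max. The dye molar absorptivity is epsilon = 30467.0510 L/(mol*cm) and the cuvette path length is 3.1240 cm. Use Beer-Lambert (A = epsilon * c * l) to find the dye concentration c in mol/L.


Formula: c = A / (epsilon * l)
Substituting: c = 1.5920 / (30467.0510 * 3.1240)
Result: 1.6726e-05 mol/L


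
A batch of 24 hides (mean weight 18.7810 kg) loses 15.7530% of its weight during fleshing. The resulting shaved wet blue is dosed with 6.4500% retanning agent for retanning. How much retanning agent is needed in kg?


Total_raw = N * avg_wt = 24 * 18.7810 = 450.7440 kg
Substrate = Total_raw * (1 - loss/100) = 450.7440 * (1 - 15.7530/100) = 379.7383 kg
Retan = Substrate * pct / 100 = 379.7383 * 6.4500 / 100 = 24.4931 kg


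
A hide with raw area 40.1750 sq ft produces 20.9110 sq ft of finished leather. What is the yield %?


Formula: Yield = finished / raw * 100
Substituting: Yield = 20.9110 / 40.1750 * 100
Result: 52.0498 %


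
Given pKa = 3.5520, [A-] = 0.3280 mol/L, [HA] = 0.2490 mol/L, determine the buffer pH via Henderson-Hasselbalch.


ratio = [A-] / [HA] = 0.3280 / 0.2490 = 1.3173
log10(ratio) = 0.1197
pH = pKa + log10(ratio) = 3.5520 + 0.1197 = 3.6717


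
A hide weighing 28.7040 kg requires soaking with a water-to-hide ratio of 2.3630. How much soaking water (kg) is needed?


Formula: Water = hide_weight * ratio
Substituting: Water = 28.7040 * 2.3630
Result: 67.8276 kg


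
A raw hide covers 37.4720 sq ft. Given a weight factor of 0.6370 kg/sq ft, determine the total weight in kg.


Formula: Weight = area * weight_per_sqft
Substituting: Weight = 37.4720 * 0.6370
Result: 23.8697 kg


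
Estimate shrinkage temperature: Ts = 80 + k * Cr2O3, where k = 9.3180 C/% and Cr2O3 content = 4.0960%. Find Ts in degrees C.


Formula: Ts = 80 + k * Cr2O3
Substituting: Ts = 80 + 9.3180 * 4.0960
Result: 118.1665 C


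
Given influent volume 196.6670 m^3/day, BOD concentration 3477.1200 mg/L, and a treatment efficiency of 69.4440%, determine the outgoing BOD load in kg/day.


Load_in = volume * conc / 1000 = 196.6670 * 3477.1200 / 1000 = 683.8348 kg/day
Removed = Load_in * eff / 100 = 683.8348 * 69.4440 / 100 = 474.8822 kg/day
Load_out = Load_in - Removed = 683.8348 - 474.8822 = 208.9525 kg/day


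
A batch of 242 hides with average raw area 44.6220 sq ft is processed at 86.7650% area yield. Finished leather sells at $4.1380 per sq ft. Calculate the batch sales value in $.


Raw_total = N * avg_area = 242 * 44.6220 = 10798.5240 sq ft
Finished = Raw_total * yield / 100 = 10798.5240 * 86.7650 / 100 = 9369.3393 sq ft
Value = Finished * price = 9369.3393 * 4.1380 = 38770.3262 $


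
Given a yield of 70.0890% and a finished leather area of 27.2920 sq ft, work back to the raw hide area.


Formula: raw = finished * 100 / yield
Substituting: raw = 27.2920 * 100 / 70.0890
Result: 38.9391 sq ft


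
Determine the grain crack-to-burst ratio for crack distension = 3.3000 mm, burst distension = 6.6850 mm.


Formula: Ratio = crack / burst
Substituting: Ratio = 3.3000 / 6.6850
Result: 0.4936


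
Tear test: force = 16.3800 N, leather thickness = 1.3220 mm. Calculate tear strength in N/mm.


Formula: Tear strength = force / thickness
Substituting: Tear strength = 16.3800 / 1.3220
Result: 12.3903 N/mm


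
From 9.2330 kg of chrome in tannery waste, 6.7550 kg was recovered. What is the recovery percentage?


Formula: Recovery = recovered / input * 100
Substituting: Recovery = 6.7550 / 9.2330 * 100
Result: 73.1615 %


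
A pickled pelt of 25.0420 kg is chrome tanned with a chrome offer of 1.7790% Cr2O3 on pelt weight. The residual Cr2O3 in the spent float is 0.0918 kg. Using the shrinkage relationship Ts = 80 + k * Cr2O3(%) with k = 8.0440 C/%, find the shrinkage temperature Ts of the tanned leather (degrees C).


Offered = pelt * offer_pct / 100 = 25.0420 * 1.7790 / 100 = 0.4455 kg
Uptake = offered - residual = 0.4455 - 0.0918 = 0.3537 kg
Cr2O3% on pelt = uptake / pelt * 100 = 0.3537 / 25.0420 * 100 = 1.4124 %
Ts = 80 + k * Cr2O3% = 80 + 8.0440 * 1.4124 = 91.3615 C


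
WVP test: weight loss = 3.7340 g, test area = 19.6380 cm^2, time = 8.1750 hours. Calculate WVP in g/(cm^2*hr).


Formula: WVP = loss / (area * time)
Substituting: WVP = 3.7340 / (19.6380 * 8.1750)
Result: 0.0232589 g/(cm^2*hr)


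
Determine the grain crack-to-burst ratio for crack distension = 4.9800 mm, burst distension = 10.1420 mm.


Formula: Ratio = crack / burst
Substituting: Ratio = 4.9800 / 10.1420
Result: 0.4910


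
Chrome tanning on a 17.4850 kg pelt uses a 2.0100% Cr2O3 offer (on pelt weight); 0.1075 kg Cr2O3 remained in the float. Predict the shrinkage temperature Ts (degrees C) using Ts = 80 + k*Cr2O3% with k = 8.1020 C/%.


Offered = pelt * offer_pct / 100 = 17.4850 * 2.0100 / 100 = 0.3514 kg
Uptake = offered - residual = 0.3514 - 0.1075 = 0.2439 kg
Cr2O3% on pelt = uptake / pelt * 100 = 0.2439 / 17.4850 * 100 = 1.3952 %
Ts = 80 + k * Cr2O3% = 80 + 8.1020 * 1.3952 = 91.3038 C


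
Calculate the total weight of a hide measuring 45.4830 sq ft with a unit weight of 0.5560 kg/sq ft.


Formula: Weight = area * weight_per_sqft
Substituting: Weight = 45.4830 * 0.5560
Result: 25.2885 kg


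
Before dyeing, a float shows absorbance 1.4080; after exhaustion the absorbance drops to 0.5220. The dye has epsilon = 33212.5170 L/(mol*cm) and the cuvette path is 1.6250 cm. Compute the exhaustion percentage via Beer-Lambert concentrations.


c_initial = A_i / (epsilon * l) = 1.4080 / (33212.5170 * 1.6250) = 2.6088e-05 mol/L
c_final = A_f / (epsilon * l) = 0.5220 / (33212.5170 * 1.6250) = 9.6720e-06 mol/L
Exhaustion = (c_initial - c_final) / c_initial * 100 = (2.6088e-05 - 9.6720e-06) / 2.6088e-05 * 100 = 62.9261 %


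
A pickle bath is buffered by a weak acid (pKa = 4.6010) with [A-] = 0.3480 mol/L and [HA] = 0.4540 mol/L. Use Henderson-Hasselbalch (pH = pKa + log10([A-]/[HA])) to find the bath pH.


ratio = [A-] / [HA] = 0.3480 / 0.4540 = 0.7665
log10(ratio) = -0.1155
pH = pKa + log10(ratio) = 4.6010 - 0.1155 = 4.4855


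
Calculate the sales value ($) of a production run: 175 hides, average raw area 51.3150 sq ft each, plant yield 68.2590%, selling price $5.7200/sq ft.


Raw_total = N * avg_area = 175 * 51.3150 = 8980.1250 sq ft
Finished = Raw_total * yield / 100 = 8980.1250 * 68.2590 / 100 = 6129.7435 sq ft
Value = Finished * price = 6129.7435 * 5.7200 = 35062.1330 $


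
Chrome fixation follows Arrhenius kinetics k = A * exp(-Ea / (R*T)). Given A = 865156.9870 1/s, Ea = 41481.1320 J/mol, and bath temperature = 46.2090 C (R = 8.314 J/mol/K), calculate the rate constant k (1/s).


T_K = T_C + 273.15 = 46.2090 + 273.15 = 319.3590 K
exponent = -Ea / (R * T_K) = -41481.1320 / (8.314 * 319.3590) = -15.6229
k = A * exp(exponent) = 865156.9870 * exp(-15.6229) = 0.1420 1/s


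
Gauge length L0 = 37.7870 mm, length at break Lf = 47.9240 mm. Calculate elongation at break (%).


Formula: Elongation = (Lf - L0) / L0 * 100
Substituting: Elongation = (47.9240 - 37.7870) / 37.7870 * 100
Result: 26.8267 %


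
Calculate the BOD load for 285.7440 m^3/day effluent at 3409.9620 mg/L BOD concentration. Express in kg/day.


Formula: BOD_load = volume * conc / 1000
Substituting: BOD_load = 285.7440 * 3409.9620 / 1000
Result: 974.3762 kg/day


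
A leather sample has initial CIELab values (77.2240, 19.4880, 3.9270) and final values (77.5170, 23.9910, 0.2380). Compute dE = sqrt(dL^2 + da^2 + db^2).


dL = 0.2930, da = 4.5030, db = -3.6890
dE = sqrt(0.2930^2 + 4.5030^2 + (-3.6890)^2) = 5.8285


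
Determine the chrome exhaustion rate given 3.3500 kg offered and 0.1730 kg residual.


Formula: Uptake = (offered - residual) / offered * 100
Substituting: Uptake = (3.3500 - 0.1730) / 3.3500 * 100
Result: 94.8358 %


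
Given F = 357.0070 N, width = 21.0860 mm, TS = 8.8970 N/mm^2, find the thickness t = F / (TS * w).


Formula: t = F / (TS * w)
Substituting: t = 357.0070 / (8.8970 * 21.0860)
Result: 1.9030 mm


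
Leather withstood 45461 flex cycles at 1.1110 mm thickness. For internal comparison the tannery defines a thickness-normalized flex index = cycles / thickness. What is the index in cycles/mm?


Formula: Index = cycles / thickness
Substituting: Index = 45461 / 1.1110
Result: 40918.9919 cycles/mm


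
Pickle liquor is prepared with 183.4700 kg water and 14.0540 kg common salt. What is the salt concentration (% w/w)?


Formula: Conc = salt / (water + salt) * 100
Substituting: Conc = 14.0540 / (183.4700 + 14.0540) * 100
Result: 7.1151 %


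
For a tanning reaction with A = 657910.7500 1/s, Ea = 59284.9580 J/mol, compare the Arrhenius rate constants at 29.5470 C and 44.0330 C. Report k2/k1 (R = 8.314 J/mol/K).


T1 = 29.5470 + 273.15 = 302.6970 K; T2 = 44.0330 + 273.15 = 317.1830 K
k1 = A * exp(-Ea/(R*T1)) = 657910.7500 * exp(-59284.9580/(8.314*302.6970)) = 3.8667e-05 1/s
k2 = A * exp(-Ea/(R*T2)) = 657910.7500 * exp(-59284.9580/(8.314*317.1830)) = 1.1339e-04 1/s
k2/k1 = 1.1339e-04 / 3.8667e-05 = 2.9326


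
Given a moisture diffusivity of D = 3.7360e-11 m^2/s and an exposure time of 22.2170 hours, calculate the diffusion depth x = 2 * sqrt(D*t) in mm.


t = 22.2170 hr * 3600 = 79981.2000 s
D * t = 3.7360e-11 * 79981.2000 = 2.9881e-06
x = 2 * sqrt(D*t) = 2 * sqrt(2.9881e-06) = 0.00345722 m = 3.4572 mm


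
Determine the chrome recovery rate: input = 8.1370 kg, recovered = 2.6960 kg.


Formula: Recovery = recovered / input * 100
Substituting: Recovery = 2.6960 / 8.1370 * 100
Result: 33.1326 %


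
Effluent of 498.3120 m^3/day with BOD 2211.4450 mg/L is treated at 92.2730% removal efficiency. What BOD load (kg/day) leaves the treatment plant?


Load_in = volume * conc / 1000 = 498.3120 * 2211.4450 / 1000 = 1101.9896 kg/day
Removed = Load_in * eff / 100 = 1101.9896 * 92.2730 / 100 = 1016.8388 kg/day
Load_out = Load_in - Removed = 1101.9896 - 1016.8388 = 85.1507 kg/day


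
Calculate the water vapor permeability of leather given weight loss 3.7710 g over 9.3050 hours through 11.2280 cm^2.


Formula: WVP = loss / (area * time)
Substituting: WVP = 3.7710 / (11.2280 * 9.3050)
Result: 0.0360942 g/(cm^2*hr)


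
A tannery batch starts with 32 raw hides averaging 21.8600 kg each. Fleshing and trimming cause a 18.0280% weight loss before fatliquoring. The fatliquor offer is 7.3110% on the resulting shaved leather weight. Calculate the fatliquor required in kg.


Total_raw = N * avg_wt = 32 * 21.8600 = 699.5200 kg
Substrate = Total_raw * (1 - loss/100) = 699.5200 * (1 - 18.0280/100) = 573.4105 kg
Fat = Substrate * pct / 100 = 573.4105 * 7.3110 / 100 = 41.9220 kg


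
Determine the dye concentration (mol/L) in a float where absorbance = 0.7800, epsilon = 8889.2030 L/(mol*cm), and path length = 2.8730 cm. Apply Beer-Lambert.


Formula: c = A / (epsilon * l)
Substituting: c = 0.7800 / (8889.2030 * 2.8730)
Result: 3.0542e-05 mol/L


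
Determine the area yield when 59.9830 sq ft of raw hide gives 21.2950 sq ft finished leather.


Formula: Yield = finished / raw * 100
Substituting: Yield = 21.2950 / 59.9830 * 100
Result: 35.5017 %


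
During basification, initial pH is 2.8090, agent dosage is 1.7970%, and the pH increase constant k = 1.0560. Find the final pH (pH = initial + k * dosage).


Formula: pH_final = pH_initial + k * base_pct
Substituting: pH_final = 2.8090 + 1.0560 * 1.7970
Result: 4.7066


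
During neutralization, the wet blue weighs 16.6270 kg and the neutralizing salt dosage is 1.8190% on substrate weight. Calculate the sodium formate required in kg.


Formula: Neutralizer = substrate * pct / 100
Substituting: Neutralizer = 16.6270 * 1.8190 / 100
Result: 0.3024 kg


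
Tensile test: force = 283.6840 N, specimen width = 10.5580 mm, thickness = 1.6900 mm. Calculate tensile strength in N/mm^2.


Formula: TS = force / (width * thickness)
Substituting: TS = 283.6840 / (10.5580 * 1.6900)
Result: 15.8989 N/mm^2


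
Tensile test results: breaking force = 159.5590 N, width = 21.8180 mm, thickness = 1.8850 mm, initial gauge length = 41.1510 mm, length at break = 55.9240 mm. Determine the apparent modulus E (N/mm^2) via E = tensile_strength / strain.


TS = F / (w * t) = 159.5590 / (21.8180 * 1.8850) = 3.8797 N/mm^2
strain = (Lf - L0) / L0 = (55.9240 - 41.1510) / 41.1510 = 0.3590
E = TS / strain = 3.8797 / 0.3590 = 10.8070 N/mm^2


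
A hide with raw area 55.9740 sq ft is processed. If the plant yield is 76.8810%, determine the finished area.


Formula: finished = raw * yield / 100
Substituting: finished = 55.9740 * 76.8810 / 100
Result: 43.0334 sq ft


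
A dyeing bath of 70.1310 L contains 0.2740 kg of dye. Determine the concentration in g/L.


Formula: Conc = dye_mass(kg) / volume(L) * 1000
Substituting: Conc = 0.2740 / 70.1310 * 1000
Result: 3.9070 g/L


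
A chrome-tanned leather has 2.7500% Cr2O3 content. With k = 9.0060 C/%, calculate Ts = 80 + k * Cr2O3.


Formula: Ts = 80 + k * Cr2O3
Substituting: Ts = 80 + 9.0060 * 2.7500
Result: 104.7665 C


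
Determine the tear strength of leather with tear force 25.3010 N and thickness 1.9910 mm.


Formula: Tear strength = force / thickness
Substituting: Tear strength = 25.3010 / 1.9910
Result: 12.7077 N/mm


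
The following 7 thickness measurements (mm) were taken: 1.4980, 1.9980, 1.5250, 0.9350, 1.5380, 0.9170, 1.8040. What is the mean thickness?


Formula: Average = sum / n
Substituting: Average = 10.2150 / 7
Result: 1.4593 mm


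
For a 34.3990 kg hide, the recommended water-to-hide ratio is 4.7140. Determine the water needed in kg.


Formula: Water = hide_weight * ratio
Substituting: Water = 34.3990 * 4.7140
Result: 162.1569 kg


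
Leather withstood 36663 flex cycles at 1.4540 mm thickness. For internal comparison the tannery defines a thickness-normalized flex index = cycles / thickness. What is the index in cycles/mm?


Formula: Index = cycles / thickness
Substituting: Index = 36663 / 1.4540
Result: 25215.2682 cycles/mm


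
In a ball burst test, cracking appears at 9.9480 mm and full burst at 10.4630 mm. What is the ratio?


Formula: Ratio = crack / burst
Substituting: Ratio = 9.9480 / 10.4630
Result: 0.9508


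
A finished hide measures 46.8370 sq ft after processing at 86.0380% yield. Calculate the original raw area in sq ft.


Formula: raw = finished * 100 / yield
Substituting: raw = 46.8370 * 100 / 86.0380
Result: 54.4376 sq ft


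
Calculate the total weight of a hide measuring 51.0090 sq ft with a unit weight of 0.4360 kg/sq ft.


Formula: Weight = area * weight_per_sqft
Substituting: Weight = 51.0090 * 0.4360
Result: 22.2399 kg


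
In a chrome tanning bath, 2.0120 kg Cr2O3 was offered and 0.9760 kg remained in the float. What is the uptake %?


Formula: Uptake = (offered - residual) / offered * 100
Substituting: Uptake = (2.0120 - 0.9760) / 2.0120 * 100
Result: 51.4911 %


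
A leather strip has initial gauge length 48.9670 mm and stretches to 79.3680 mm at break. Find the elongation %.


Formula: Elongation = (Lf - L0) / L0 * 100
Substituting: Elongation = (79.3680 - 48.9670) / 48.9670 * 100
Result: 62.0847 %


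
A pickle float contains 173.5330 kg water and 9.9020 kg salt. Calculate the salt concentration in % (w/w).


Formula: Conc = salt / (water + salt) * 100
Substituting: Conc = 9.9020 / (173.5330 + 9.9020) * 100
Result: 5.3981 %


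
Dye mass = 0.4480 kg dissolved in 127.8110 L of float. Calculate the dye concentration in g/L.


Formula: Conc = dye_mass(kg) / volume(L) * 1000
Substituting: Conc = 0.4480 / 127.8110 * 1000
Result: 3.5052 g/L


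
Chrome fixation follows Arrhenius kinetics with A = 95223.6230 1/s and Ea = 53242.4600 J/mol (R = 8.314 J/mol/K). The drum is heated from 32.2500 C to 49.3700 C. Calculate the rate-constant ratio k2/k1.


T1 = 32.2500 + 273.15 = 305.4000 K; T2 = 49.3700 + 273.15 = 322.5200 K
k1 = A * exp(-Ea/(R*T1)) = 95223.6230 * exp(-53242.4600/(8.314*305.4000)) = 7.4472e-05 1/s
k2 = A * exp(-Ea/(R*T2)) = 95223.6230 * exp(-53242.4600/(8.314*322.5200)) = 2.2667e-04 1/s
k2/k1 = 2.2667e-04 / 7.4472e-05 = 3.0437
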